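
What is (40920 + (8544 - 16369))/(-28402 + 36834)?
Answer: 33095/8432 ≈ 3.9249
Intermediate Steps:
(40920 + (8544 - 16369))/(-28402 + 36834) = (40920 - 7825)/8432 = 33095*(1/8432) = 33095/8432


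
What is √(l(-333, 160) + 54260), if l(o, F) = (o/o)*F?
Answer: 2*√13605 ≈ 233.28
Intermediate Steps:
l(o, F) = F (l(o, F) = 1*F = F)
√(l(-333, 160) + 54260) = √(160 + 54260) = √54420 = 2*√13605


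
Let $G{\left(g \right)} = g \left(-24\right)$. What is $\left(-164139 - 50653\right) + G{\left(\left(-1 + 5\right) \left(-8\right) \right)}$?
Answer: $-214024$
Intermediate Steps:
$G{\left(g \right)} = - 24 g$
$\left(-164139 - 50653\right) + G{\left(\left(-1 + 5\right) \left(-8\right) \right)} = \left(-164139 - 50653\right) - 24 \left(-1 + 5\right) \left(-8\right) = -214792 - 24 \cdot 4 \left(-8\right) = -214792 - -768 = -214792 + 768 = -214024$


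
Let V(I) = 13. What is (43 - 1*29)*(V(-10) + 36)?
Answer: 686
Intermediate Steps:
(43 - 1*29)*(V(-10) + 36) = (43 - 1*29)*(13 + 36) = (43 - 29)*49 = 14*49 = 686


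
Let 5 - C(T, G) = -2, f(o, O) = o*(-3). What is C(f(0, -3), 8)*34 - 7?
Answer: 231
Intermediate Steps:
f(o, O) = -3*o
C(T, G) = 7 (C(T, G) = 5 - 1*(-2) = 5 + 2 = 7)
C(f(0, -3), 8)*34 - 7 = 7*34 - 7 = 238 - 7 = 231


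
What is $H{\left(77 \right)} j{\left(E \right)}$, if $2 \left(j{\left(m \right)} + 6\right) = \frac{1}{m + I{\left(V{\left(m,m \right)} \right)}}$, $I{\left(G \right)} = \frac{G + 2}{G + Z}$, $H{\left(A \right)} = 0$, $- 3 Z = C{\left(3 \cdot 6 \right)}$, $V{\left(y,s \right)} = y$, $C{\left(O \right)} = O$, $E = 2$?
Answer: $0$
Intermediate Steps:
$Z = -6$ ($Z = - \frac{3 \cdot 6}{3} = \left(- \frac{1}{3}\right) 18 = -6$)
$I{\left(G \right)} = \frac{2 + G}{-6 + G}$ ($I{\left(G \right)} = \frac{G + 2}{G - 6} = \frac{2 + G}{-6 + G}$)
$j{\left(m \right)} = -6 + \frac{1}{2 \left(m + \frac{2 + m}{-6 + m}\right)}$
$H{\left(77 \right)} j{\left(E \right)} = 0 \frac{-30 - 12 \cdot 2^{2} + 61 \cdot 2}{2 \left(2 + 2^{2} - 10\right)} = 0 \frac{-30 - 48 + 122}{2 \left(2 + 4 - 10\right)} = 0 \frac{-30 - 48 + 122}{2 \left(-4\right)} = 0 \cdot \frac{1}{2} \left(- \frac{1}{4}\right) 44 = 0 \left(- \frac{11}{2}\right) = 0$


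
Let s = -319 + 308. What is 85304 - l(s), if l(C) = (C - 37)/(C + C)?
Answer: 938320/11 ≈ 85302.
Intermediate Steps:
s = -11
l(C) = (-37 + C)/(2*C) (l(C) = (-37 + C)/((2*C)) = (-37 + C)*(1/(2*C)) = (-37 + C)/(2*C))
85304 - l(s) = 85304 - (-37 - 11)/(2*(-11)) = 85304 - (-1)*(-48)/(2*11) = 85304 - 1*24/11 = 85304 - 24/11 = 938320/11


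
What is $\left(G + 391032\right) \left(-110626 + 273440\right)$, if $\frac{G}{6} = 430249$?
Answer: $483968848164$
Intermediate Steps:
$G = 2581494$ ($G = 6 \cdot 430249 = 2581494$)
$\left(G + 391032\right) \left(-110626 + 273440\right) = \left(2581494 + 391032\right) \left(-110626 + 273440\right) = 2972526 \cdot 162814 = 483968848164$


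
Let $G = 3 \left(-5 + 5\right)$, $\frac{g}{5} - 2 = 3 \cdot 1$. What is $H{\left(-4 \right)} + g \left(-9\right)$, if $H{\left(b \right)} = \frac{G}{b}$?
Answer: $-225$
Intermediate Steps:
$g = 25$ ($g = 10 + 5 \cdot 3 \cdot 1 = 10 + 5 \cdot 3 = 10 + 15 = 25$)
$G = 0$ ($G = 3 \cdot 0 = 0$)
$H{\left(b \right)} = 0$ ($H{\left(b \right)} = \frac{0}{b} = 0$)
$H{\left(-4 \right)} + g \left(-9\right) = 0 + 25 \left(-9\right) = 0 - 225 = -225$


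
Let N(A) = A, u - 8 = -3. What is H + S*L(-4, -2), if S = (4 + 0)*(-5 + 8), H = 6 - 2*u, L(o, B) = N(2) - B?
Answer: 44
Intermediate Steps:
u = 5 (u = 8 - 3 = 5)
L(o, B) = 2 - B
H = -4 (H = 6 - 2*5 = 6 - 10 = -4)
S = 12 (S = 4*3 = 12)
H + S*L(-4, -2) = -4 + 12*(2 - 1*(-2)) = -4 + 12*(2 + 2) = -4 + 12*4 = -4 + 48 = 44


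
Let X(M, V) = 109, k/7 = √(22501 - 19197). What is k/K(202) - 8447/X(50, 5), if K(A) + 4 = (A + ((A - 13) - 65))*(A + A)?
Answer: -8447/109 + 7*√826/65850 ≈ -77.492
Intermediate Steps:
k = 14*√826 (k = 7*√(22501 - 19197) = 7*√3304 = 7*(2*√826) = 14*√826 ≈ 402.36)
K(A) = -4 + 2*A*(-78 + 2*A) (K(A) = -4 + (A + ((A - 13) - 65))*(A + A) = -4 + (A + ((-13 + A) - 65))*(2*A) = -4 + (A + (-78 + A))*(2*A) = -4 + (-78 + 2*A)*(2*A) = -4 + 2*A*(-78 + 2*A))
k/K(202) - 8447/X(50, 5) = (14*√826)/(-4 - 156*202 + 4*202²) - 8447/109 = (14*√826)/(-4 - 31512 + 4*40804) - 8447*1/109 = (14*√826)/(-4 - 31512 + 163216) - 8447/109 = (14*√826)/131700 - 8447/109 = (14*√826)*(1/131700) - 8447/109 = 7*√826/65850 - 8447/109 = -8447/109 + 7*√826/65850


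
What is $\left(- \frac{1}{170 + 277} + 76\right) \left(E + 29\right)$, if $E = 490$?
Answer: $\frac{5876983}{149} \approx 39443.0$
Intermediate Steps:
$\left(- \frac{1}{170 + 277} + 76\right) \left(E + 29\right) = \left(- \frac{1}{170 + 277} + 76\right) \left(490 + 29\right) = \left(- \frac{1}{447} + 76\right) 519 = \frac{33971}{447} \cdot 519 = \frac{5876983}{149}$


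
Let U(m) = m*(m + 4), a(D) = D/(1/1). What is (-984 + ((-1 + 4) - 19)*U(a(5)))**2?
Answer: 2903616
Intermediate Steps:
a(D) = D (a(D) = D/1 = D*1 = D)
U(m) = m*(4 + m)
(-984 + ((-1 + 4) - 19)*U(a(5)))**2 = (-984 + ((-1 + 4) - 19)*(5*(4 + 5)))**2 = (-984 + (3 - 19)*(5*9))**2 = (-984 - 16*45)**2 = (-984 - 720)**2 = (-1704)**2 = 2903616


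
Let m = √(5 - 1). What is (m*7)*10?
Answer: 140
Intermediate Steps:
m = 2 (m = √4 = 2)
(m*7)*10 = (2*7)*10 = 14*10 = 140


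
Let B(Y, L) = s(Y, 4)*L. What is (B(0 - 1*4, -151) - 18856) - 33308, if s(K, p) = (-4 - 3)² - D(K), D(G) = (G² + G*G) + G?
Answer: -55335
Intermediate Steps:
D(G) = G + 2*G² (D(G) = (G² + G²) + G = 2*G² + G = G + 2*G²)
s(K, p) = 49 - K*(1 + 2*K) (s(K, p) = (-4 - 3)² - K*(1 + 2*K) = (-7)² - K*(1 + 2*K) = 49 - K*(1 + 2*K))
B(Y, L) = L*(49 - Y*(1 + 2*Y)) (B(Y, L) = (49 - Y*(1 + 2*Y))*L = L*(49 - Y*(1 + 2*Y)))
(B(0 - 1*4, -151) - 18856) - 33308 = (-151*(49 - (0 - 1*4) - 2*(0 - 1*4)²) - 18856) - 33308 = (-151*(49 - (0 - 4) - 2*(0 - 4)²) - 18856) - 33308 = (-151*(49 - 1*(-4) - 2*(-4)²) - 18856) - 33308 = (-151*(49 + 4 - 2*16) - 18856) - 33308 = (-151*(49 + 4 - 32) - 18856) - 33308 = (-151*21 - 18856) - 33308 = (-3171 - 18856) - 33308 = -22027 - 33308 = -55335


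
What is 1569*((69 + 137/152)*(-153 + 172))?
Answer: 16670625/8 ≈ 2.0838e+6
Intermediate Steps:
1569*((69 + 137/152)*(-153 + 172)) = 1569*((69 + 137*(1/152))*19) = 1569*((69 + 137/152)*19) = 1569*((10625/152)*19) = 1569*(10625/8) = 16670625/8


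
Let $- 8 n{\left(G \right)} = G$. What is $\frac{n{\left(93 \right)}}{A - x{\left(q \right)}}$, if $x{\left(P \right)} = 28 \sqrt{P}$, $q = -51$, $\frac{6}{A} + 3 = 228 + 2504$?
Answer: $- \frac{253797}{397037974640} - \frac{1616094697 i \sqrt{51}}{198518987320} \approx -6.3923 \cdot 10^{-7} - 0.058137 i$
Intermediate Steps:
$n{\left(G \right)} = - \frac{G}{8}$
$A = \frac{6}{2729}$ ($A = \frac{6}{-3 + \left(228 + 2504\right)} = \frac{6}{-3 + 2732} = \frac{6}{2729} \approx 0.0021986$)
$\frac{n{\left(93 \right)}}{A - x{\left(q \right)}} = \frac{\left(- \frac{1}{8}\right) 93}{\frac{6}{2729} - 28 \sqrt{-51}} = - \frac{93}{8 \left(\frac{6}{2729} - 28 i \sqrt{51}\right)}$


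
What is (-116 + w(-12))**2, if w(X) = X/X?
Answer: 13225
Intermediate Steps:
w(X) = 1
(-116 + w(-12))**2 = (-116 + 1)**2 = (-115)**2 = 13225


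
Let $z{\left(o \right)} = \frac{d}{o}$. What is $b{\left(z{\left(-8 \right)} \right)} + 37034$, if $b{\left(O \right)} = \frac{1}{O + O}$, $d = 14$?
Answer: $\frac{259236}{7} \approx 37034.0$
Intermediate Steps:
$z{\left(o \right)} = \frac{14}{o}$
$b{\left(O \right)} = \frac{1}{2 O}$
$b{\left(z{\left(-8 \right)} \right)} + 37034 = \frac{1}{2 \frac{14}{-8}} + 37034 = \frac{1}{2 \cdot 14 \left(- \frac{1}{8}\right)} + 37034 = \frac{1}{2 \left(- \frac{7}{4}\right)} + 37034 = \frac{1}{2} \left(- \frac{4}{7}\right) + 37034 = - \frac{2}{7} + 37034 = \frac{259236}{7}$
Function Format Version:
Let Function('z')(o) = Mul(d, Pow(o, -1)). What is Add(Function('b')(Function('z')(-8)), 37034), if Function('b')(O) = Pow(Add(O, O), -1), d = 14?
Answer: Rational(259236, 7) ≈ 37034.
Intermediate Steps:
Function('z')(o) = Mul(14, Pow(o, -1))
Function('b')(O) = Mul(Rational(1, 2), Pow(O, -1)) (Function('b')(O) = Pow(Mul(2, O), -1) = Mul(Rational(1, 2), Pow(O, -1)))
Add(Function('b')(Function('z')(-8)), 37034) = Add(Mul(Rational(1, 2), Pow(Mul(14, Pow(-8, -1)), -1)), 37034) = Add(Mul(Rational(1, 2), Pow(Mul(14, Rational(-1, 8)), -1)), 37034) = Add(Mul(Rational(1, 2), Pow(Rational(-7, 4), -1)), 37034) = Add(Mul(Rational(1, 2), Rational(-4, 7)), 37034) = Add(Rational(-2, 7), 37034) = Rational(259236, 7)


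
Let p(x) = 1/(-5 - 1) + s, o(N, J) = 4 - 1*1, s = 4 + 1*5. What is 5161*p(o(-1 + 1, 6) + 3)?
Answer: 273533/6 ≈ 45589.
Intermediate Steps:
s = 9 (s = 4 + 5 = 9)
o(N, J) = 3 (o(N, J) = 4 - 1 = 3)
p(x) = 53/6 (p(x) = 1/(-5 - 1) + 9 = 1/(-6) + 9 = -⅙ + 9 = 53/6)
5161*p(o(-1 + 1, 6) + 3) = 5161*(53/6) = 273533/6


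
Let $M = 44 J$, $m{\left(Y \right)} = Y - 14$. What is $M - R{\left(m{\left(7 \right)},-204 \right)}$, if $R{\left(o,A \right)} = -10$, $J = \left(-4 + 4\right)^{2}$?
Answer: $10$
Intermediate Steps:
$J = 0$ ($J = 0^{2} = 0$)
$m{\left(Y \right)} = -14 + Y$
$M = 0$ ($M = 44 \cdot 0 = 0$)
$M - R{\left(m{\left(7 \right)},-204 \right)} = 0 - -10 = 0 + 10 = 10$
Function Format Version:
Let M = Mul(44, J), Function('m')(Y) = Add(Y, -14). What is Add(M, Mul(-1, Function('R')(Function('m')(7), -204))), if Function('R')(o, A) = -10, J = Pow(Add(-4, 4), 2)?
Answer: 10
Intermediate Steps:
J = 0 (J = Pow(0, 2) = 0)
Function('m')(Y) = Add(-14, Y)
M = 0 (M = Mul(44, 0) = 0)
Add(M, Mul(-1, Function('R')(Function('m')(7), -204))) = Add(0, Mul(-1, -10)) = Add(0, 10) = 10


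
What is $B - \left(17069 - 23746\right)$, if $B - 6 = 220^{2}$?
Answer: $55083$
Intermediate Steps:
$B = 48406$ ($B = 6 + 220^{2} = 6 + 48400 = 48406$)
$B - \left(17069 - 23746\right) = 48406 - \left(17069 - 23746\right) = 48406 - -6677 = 48406 + 6677 = 55083$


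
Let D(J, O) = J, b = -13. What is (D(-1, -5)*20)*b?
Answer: 260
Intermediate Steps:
(D(-1, -5)*20)*b = -1*20*(-13) = -20*(-13) = 260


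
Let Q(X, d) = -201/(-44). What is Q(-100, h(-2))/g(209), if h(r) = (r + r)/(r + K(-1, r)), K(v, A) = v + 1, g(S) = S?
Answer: 201/9196 ≈ 0.021857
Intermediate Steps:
K(v, A) = 1 + v
h(r) = 2 (h(r) = (r + r)/(r + (1 - 1)) = (2*r)/(r + 0) = (2*r)/r = 2)
Q(X, d) = 201/44 (Q(X, d) = -201*(-1/44) = 201/44)
Q(-100, h(-2))/g(209) = (201/44)/209 = (201/44)*(1/209) = 201/9196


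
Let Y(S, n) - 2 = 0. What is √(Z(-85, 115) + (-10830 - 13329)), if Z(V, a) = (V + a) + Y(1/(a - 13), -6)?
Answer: I*√24127 ≈ 155.33*I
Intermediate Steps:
Y(S, n) = 2 (Y(S, n) = 2 + 0 = 2)
Z(V, a) = 2 + V + a (Z(V, a) = (V + a) + 2 = 2 + V + a)
√(Z(-85, 115) + (-10830 - 13329)) = √((2 - 85 + 115) + (-10830 - 13329)) = √(32 - 24159) = √(-24127) = I*√24127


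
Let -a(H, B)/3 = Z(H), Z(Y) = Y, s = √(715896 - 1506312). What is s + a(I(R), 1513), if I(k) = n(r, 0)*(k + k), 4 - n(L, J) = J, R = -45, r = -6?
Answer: 1080 + 12*I*√5489 ≈ 1080.0 + 889.05*I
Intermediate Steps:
n(L, J) = 4 - J
s = 12*I*√5489 (s = √(-790416) = 12*I*√5489 ≈ 889.05*I)
I(k) = 8*k (I(k) = (4 - 1*0)*(k + k) = (4 + 0)*(2*k) = 4*(2*k) = 8*k)
a(H, B) = -3*H
s + a(I(R), 1513) = 12*I*√5489 - 24*(-45) = 12*I*√5489 - 3*(-360) = 12*I*√5489 + 1080 = 1080 + 12*I*√5489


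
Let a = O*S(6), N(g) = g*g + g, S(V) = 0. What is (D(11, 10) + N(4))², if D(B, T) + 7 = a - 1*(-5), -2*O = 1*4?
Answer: 324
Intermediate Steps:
N(g) = g + g² (N(g) = g² + g = g + g²)
O = -2 (O = -4/2 = -½*4 = -2)
a = 0 (a = -2*0 = 0)
D(B, T) = -2 (D(B, T) = -7 + (0 - 1*(-5)) = -7 + (0 + 5) = -7 + 5 = -2)
(D(11, 10) + N(4))² = (-2 + 4*(1 + 4))² = (-2 + 4*5)² = (-2 + 20)² = 18² = 324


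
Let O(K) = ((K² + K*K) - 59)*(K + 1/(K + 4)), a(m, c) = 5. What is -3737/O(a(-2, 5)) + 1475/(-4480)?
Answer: 1667391/20608 ≈ 80.910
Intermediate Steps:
O(K) = (-59 + 2*K²)*(K + 1/(4 + K)) (O(K) = ((K² + K²) - 59)*(K + 1/(4 + K)) = (2*K² - 59)*(K + 1/(4 + K)) = (-59 + 2*K²)*(K + 1/(4 + K)))
-3737/O(a(-2, 5)) + 1475/(-4480) = -3737*(4 + 5)/(-59 - 236*5 - 57*5² + 2*5⁴ + 8*5³) + 1475/(-4480) = -3737*9/(-59 - 1180 - 57*25 + 2*625 + 8*125) + 1475*(-1/4480) = -3737*9/(-59 - 1180 - 1425 + 1250 + 1000) - 295/896 = -3737/((⅑)*(-414)) - 295/896 = -3737/(-46) - 295/896 = -3737*(-1/46) - 295/896 = 3737/46 - 295/896 = 1667391/20608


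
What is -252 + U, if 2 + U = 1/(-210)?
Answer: -53341/210 ≈ -254.00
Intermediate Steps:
U = -421/210 (U = -2 + 1/(-210) = -2 - 1/210 = -421/210 ≈ -2.0048)
-252 + U = -252 - 421/210 = -53341/210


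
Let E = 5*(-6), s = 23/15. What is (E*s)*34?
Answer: -1564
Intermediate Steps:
s = 23/15 (s = 23*(1/15) = 23/15 ≈ 1.5333)
E = -30
(E*s)*34 = -30*23/15*34 = -46*34 = -1564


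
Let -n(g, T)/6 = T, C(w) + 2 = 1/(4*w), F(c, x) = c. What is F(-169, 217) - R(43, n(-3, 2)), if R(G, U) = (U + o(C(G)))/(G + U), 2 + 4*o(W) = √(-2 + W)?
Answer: -10453/62 - I*√29541/10664 ≈ -168.6 - 0.016117*I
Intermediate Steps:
C(w) = -2 + 1/(4*w)
o(W) = -½ + √(-2 + W)/4
n(g, T) = -6*T
R(G, U) = (-½ + U + √(-4 + 1/(4*G))/4)/(G + U) (R(G, U) = (U + (-½ + √(-2 + (-2 + 1/(4*G)))/4))/(G + U) = (U + (-½ + √(-4 + 1/(4*G))/4))/(G + U) = (-½ + U + √(-4 + 1/(4*G))/4)/(G + U))
F(-169, 217) - R(43, n(-3, 2)) = -169 - (-½ - 6*2 + √(-16 + 1/43)/8)/(43 - 6*2) = -169 - (-½ - 12 + √(-16 + 1/43)/8)/(43 - 12) = -169 - (-½ - 12 + √(-687/43)/8)/31 = -169 - (-½ - 12 + (I*√29541/43)/8)/31 = -169 - (-½ - 12 + I*√29541/344)/31 = -169 - (-25/2 + I*√29541/344)/31 = -169 - (-25/62 + I*√29541/10664) = -169 + (25/62 - I*√29541/10664) = -10453/62 - I*√29541/10664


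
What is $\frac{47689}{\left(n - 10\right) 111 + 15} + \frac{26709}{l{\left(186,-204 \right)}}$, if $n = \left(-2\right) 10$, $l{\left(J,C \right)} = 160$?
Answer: $\frac{16182019}{106080} \approx 152.55$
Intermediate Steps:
$n = -20$
$\frac{47689}{\left(n - 10\right) 111 + 15} + \frac{26709}{l{\left(186,-204 \right)}} = \frac{47689}{\left(-20 - 10\right) 111 + 15} + \frac{26709}{160} = \frac{47689}{\left(-30\right) 111 + 15} + 26709 \cdot \frac{1}{160} = \frac{47689}{-3330 + 15} + \frac{26709}{160} = \frac{47689}{-3315} + \frac{26709}{160} = 47689 \left(- \frac{1}{3315}\right) + \frac{26709}{160} = - \frac{47689}{3315} + \frac{26709}{160} = \frac{16182019}{106080}$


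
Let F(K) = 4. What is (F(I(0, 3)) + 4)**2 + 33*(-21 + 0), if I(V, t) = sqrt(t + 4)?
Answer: -629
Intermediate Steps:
I(V, t) = sqrt(4 + t)
(F(I(0, 3)) + 4)**2 + 33*(-21 + 0) = (4 + 4)**2 + 33*(-21 + 0) = 8**2 + 33*(-21) = 64 - 693 = -629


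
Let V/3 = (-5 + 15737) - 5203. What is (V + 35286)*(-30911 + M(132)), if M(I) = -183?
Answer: -2079349062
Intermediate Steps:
V = 31587 (V = 3*((-5 + 15737) - 5203) = 3*(15732 - 5203) = 3*10529 = 31587)
(V + 35286)*(-30911 + M(132)) = (31587 + 35286)*(-30911 - 183) = 66873*(-31094) = -2079349062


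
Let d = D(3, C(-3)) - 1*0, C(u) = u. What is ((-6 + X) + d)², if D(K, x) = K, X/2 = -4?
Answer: 121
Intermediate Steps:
X = -8 (X = 2*(-4) = -8)
d = 3 (d = 3 - 1*0 = 3 + 0 = 3)
((-6 + X) + d)² = ((-6 - 8) + 3)² = (-14 + 3)² = (-11)² = 121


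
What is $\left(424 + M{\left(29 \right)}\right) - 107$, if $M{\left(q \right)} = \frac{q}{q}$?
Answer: $318$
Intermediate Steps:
$M{\left(q \right)} = 1$
$\left(424 + M{\left(29 \right)}\right) - 107 = \left(424 + 1\right) - 107 = 425 - 107 = 318$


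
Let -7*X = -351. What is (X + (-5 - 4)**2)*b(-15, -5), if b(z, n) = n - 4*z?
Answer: 50490/7 ≈ 7212.9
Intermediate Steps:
X = 351/7 (X = -1/7*(-351) = 351/7 ≈ 50.143)
(X + (-5 - 4)**2)*b(-15, -5) = (351/7 + (-5 - 4)**2)*(-5 - 4*(-15)) = (351/7 + (-9)**2)*(-5 + 60) = (351/7 + 81)*55 = (918/7)*55 = 50490/7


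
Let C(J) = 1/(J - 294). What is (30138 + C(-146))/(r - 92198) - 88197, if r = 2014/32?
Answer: -7150938295873/81078855 ≈ -88197.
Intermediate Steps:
C(J) = 1/(-294 + J)
r = 1007/16 (r = 2014*(1/32) = 1007/16 ≈ 62.938)
(30138 + C(-146))/(r - 92198) - 88197 = (30138 + 1/(-294 - 146))/(1007/16 - 92198) - 88197 = (30138 + 1/(-440))/(-1474161/16) - 88197 = (30138 - 1/440)*(-16/1474161) - 88197 = (13260719/440)*(-16/1474161) - 88197 = -26521438/81078855 - 88197 = -7150938295873/81078855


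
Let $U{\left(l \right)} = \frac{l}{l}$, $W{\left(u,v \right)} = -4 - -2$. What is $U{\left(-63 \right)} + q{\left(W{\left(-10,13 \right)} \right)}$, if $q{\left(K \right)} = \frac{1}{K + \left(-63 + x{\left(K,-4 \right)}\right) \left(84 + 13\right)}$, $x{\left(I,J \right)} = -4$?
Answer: $\frac{6500}{6501} \approx 0.99985$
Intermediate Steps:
$W{\left(u,v \right)} = -2$ ($W{\left(u,v \right)} = -4 + 2 = -2$)
$q{\left(K \right)} = \frac{1}{-6499 + K}$ ($q{\left(K \right)} = \frac{1}{K + \left(-63 - 4\right) \left(84 + 13\right)} = \frac{1}{K - 6499} = \frac{1}{-6499 + K}$)
$U{\left(l \right)} = 1$
$U{\left(-63 \right)} + q{\left(W{\left(-10,13 \right)} \right)} = 1 + \frac{1}{-6499 - 2} = 1 + \frac{1}{-6501} = 1 - \frac{1}{6501} = \frac{6500}{6501}$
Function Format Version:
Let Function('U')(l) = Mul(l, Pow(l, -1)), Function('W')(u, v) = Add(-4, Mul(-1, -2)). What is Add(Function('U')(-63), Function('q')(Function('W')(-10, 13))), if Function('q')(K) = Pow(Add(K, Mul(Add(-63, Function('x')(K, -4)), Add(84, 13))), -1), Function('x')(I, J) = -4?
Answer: Rational(6500, 6501) ≈ 0.99985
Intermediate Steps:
Function('W')(u, v) = -2 (Function('W')(u, v) = Add(-4, 2) = -2)
Function('q')(K) = Pow(Add(-6499, K), -1) (Function('q')(K) = Pow(Add(K, Mul(Add(-63, -4), Add(84, 13))), -1) = Pow(Add(K, Mul(-67, 97)), -1) = Pow(Add(K, -6499), -1) = Pow(Add(-6499, K), -1))
Function('U')(l) = 1
Add(Function('U')(-63), Function('q')(Function('W')(-10, 13))) = Add(1, Pow(Add(-6499, -2), -1)) = Add(1, Pow(-6501, -1)) = Add(1, Rational(-1, 6501)) = Rational(6500, 6501)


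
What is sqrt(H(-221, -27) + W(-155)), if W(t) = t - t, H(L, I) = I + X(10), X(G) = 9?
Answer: 3*I*sqrt(2) ≈ 4.2426*I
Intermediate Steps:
H(L, I) = 9 + I (H(L, I) = I + 9 = 9 + I)
W(t) = 0
sqrt(H(-221, -27) + W(-155)) = sqrt((9 - 27) + 0) = sqrt(-18 + 0) = sqrt(-18) = 3*I*sqrt(2)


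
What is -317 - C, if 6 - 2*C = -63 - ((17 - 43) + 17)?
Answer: -347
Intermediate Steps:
C = 30 (C = 3 - (-63 - ((17 - 43) + 17))/2 = 3 - (-63 - (-26 + 17))/2 = 3 - (-63 - 1*(-9))/2 = 3 - (-63 + 9)/2 = 3 - ½*(-54) = 3 + 27 = 30)
-317 - C = -317 - 1*30 = -317 - 30 = -347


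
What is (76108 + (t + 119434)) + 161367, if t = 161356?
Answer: 518265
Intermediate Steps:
(76108 + (t + 119434)) + 161367 = (76108 + (161356 + 119434)) + 161367 = (76108 + 280790) + 161367 = 356898 + 161367 = 518265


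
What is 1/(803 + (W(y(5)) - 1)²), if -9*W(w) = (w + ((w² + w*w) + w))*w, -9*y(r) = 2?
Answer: 43046721/34610301652 ≈ 0.0012438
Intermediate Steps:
y(r) = -2/9 (y(r) = -⅑*2 = -2/9)
W(w) = -w*(2*w + 2*w²)/9 (W(w) = -(w + ((w² + w*w) + w))*w/9 = -(w + ((w² + w²) + w))*w/9 = -(w + (2*w² + w))*w/9 = -(w + (w + 2*w²))*w/9 = -(2*w + 2*w²)*w/9 = -w*(2*w + 2*w²)/9)
1/(803 + (W(y(5)) - 1)²) = 1/(803 + (2*(-2/9)²*(-1 - 1*(-2/9))/9 - 1)²) = 1/(803 + ((2/9)*(4/81)*(-1 + 2/9) - 1)²) = 1/(803 + ((2/9)*(4/81)*(-7/9) - 1)²) = 1/(803 + (-56/6561 - 1)²) = 1/(803 + (-6617/6561)²) = 1/(803 + 43784689/43046721) = 1/(34610301652/43046721) = 43046721/34610301652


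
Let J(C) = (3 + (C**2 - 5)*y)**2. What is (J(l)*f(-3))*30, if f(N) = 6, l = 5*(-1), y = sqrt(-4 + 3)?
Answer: -70380 + 21600*I ≈ -70380.0 + 21600.0*I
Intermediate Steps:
y = I (y = sqrt(-1) = I ≈ 1.0*I)
l = -5
J(C) = (3 + I*(-5 + C**2))**2 (J(C) = (3 + (C**2 - 5)*I)**2 = (3 + (-5 + C**2)*I)**2 = (3 + I*(-5 + C**2))**2)
(J(l)*f(-3))*30 = ((3 - 5*I + I*(-5)**2)**2*6)*30 = ((3 - 5*I + I*25)**2*6)*30 = ((3 - 5*I + 25*I)**2*6)*30 = ((3 + 20*I)**2*6)*30 = (6*(3 + 20*I)**2)*30 = 180*(3 + 20*I)**2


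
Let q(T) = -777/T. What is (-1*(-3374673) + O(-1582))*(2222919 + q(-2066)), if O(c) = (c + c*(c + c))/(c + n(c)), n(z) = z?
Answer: 30982192390437873/4132 ≈ 7.4981e+12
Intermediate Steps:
O(c) = (c + 2*c**2)/(2*c) (O(c) = (c + c*(c + c))/(c + c) = (c + c*(2*c))/((2*c)) = (c + 2*c**2)*(1/(2*c)) = (c + 2*c**2)/(2*c))
(-1*(-3374673) + O(-1582))*(2222919 + q(-2066)) = (-1*(-3374673) + (1/2 - 1582))*(2222919 - 777/(-2066)) = (3374673 - 3163/2)*(2222919 - 777*(-1/2066)) = 6746183*(2222919 + 777/2066)/2 = (6746183/2)*(4592551431/2066) = 30982192390437873/4132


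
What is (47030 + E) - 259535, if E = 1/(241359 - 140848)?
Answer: -21359090054/100511 ≈ -2.1251e+5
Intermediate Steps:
E = 1/100511 ≈ 9.9492e-6
(47030 + E) - 259535 = (47030 + 1/100511) - 259535 = 4727032331/100511 - 259535 = -21359090054/100511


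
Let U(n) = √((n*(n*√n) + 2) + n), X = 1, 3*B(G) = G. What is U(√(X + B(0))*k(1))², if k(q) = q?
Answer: 4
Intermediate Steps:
B(G) = G/3
U(n) = √(2 + n + n^(5/2)) (U(n) = √((n*n^(3/2) + 2) + n) = √((n^(5/2) + 2) + n) = √((2 + n^(5/2)) + n) = √(2 + n + n^(5/2)))
U(√(X + B(0))*k(1))² = (√(2 + √(1 + (⅓)*0)*1 + (√(1 + (⅓)*0)*1)^(5/2)))² = (√(2 + √(1 + 0)*1 + (√(1 + 0)*1)^(5/2)))² = (√(2 + √1*1 + (√1*1)^(5/2)))² = (√(2 + 1*1 + (1*1)^(5/2)))² = (√(2 + 1 + 1^(5/2)))² = (√(2 + 1 + 1))² = (√4)² = 2² = 4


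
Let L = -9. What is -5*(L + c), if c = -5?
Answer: 70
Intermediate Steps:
-5*(L + c) = -5*(-9 - 5) = -5*(-14) = 70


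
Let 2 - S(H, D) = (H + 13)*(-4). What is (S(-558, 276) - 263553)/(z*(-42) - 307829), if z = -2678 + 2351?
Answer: 265731/294095 ≈ 0.90355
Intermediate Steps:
z = -327
S(H, D) = 54 + 4*H (S(H, D) = 2 - (H + 13)*(-4) = 2 - (13 + H)*(-4) = 2 - (-52 - 4*H) = 2 + (52 + 4*H) = 54 + 4*H)
(S(-558, 276) - 263553)/(z*(-42) - 307829) = ((54 + 4*(-558)) - 263553)/(-327*(-42) - 307829) = ((54 - 2232) - 263553)/(13734 - 307829) = (-2178 - 263553)/(-294095) = -265731*(-1/294095) = 265731/294095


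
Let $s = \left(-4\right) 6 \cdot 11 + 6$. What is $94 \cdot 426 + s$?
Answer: $39786$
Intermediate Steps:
$s = -258$ ($s = \left(-24\right) 11 + 6 = -264 + 6 = -258$)
$94 \cdot 426 + s = 94 \cdot 426 - 258 = 40044 - 258 = 39786$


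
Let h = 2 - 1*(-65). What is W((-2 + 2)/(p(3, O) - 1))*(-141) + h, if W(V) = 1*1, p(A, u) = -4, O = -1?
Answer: -74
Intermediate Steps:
W(V) = 1
h = 67 (h = 2 + 65 = 67)
W((-2 + 2)/(p(3, O) - 1))*(-141) + h = 1*(-141) + 67 = -141 + 67 = -74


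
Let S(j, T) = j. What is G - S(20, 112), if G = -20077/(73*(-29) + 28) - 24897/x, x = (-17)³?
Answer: -54617006/10263257 ≈ -5.3216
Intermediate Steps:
x = -4913
G = 150648134/10263257 (G = -20077/(73*(-29) + 28) - 24897/(-4913) = -20077/(-2117 + 28) - 24897*(-1/4913) = -20077/(-2089) + 24897/4913 = -20077*(-1/2089) + 24897/4913 = 20077/2089 + 24897/4913 = 150648134/10263257 ≈ 14.678)
G - S(20, 112) = 150648134/10263257 - 1*20 = 150648134/10263257 - 20 = -54617006/10263257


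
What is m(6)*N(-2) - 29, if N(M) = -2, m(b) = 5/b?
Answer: -92/3 ≈ -30.667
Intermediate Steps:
m(6)*N(-2) - 29 = (5/6)*(-2) - 29 = -5/3 - 29 = -92/3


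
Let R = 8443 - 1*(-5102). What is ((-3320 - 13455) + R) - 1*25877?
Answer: -29107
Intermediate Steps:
R = 13545 (R = 8443 + 5102 = 13545)
((-3320 - 13455) + R) - 1*25877 = ((-3320 - 13455) + 13545) - 1*25877 = (-16775 + 13545) - 25877 = -3230 - 25877 = -29107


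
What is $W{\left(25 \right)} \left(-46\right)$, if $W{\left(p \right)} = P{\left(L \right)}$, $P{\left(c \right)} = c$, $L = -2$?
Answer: $92$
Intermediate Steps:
$W{\left(p \right)} = -2$
$W{\left(25 \right)} \left(-46\right) = \left(-2\right) \left(-46\right) = 92$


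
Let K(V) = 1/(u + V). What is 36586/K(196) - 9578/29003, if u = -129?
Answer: 71093942208/29003 ≈ 2.4513e+6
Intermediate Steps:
K(V) = 1/(-129 + V)
36586/K(196) - 9578/29003 = 36586/(1/(-129 + 196)) - 9578/29003 = 36586/(1/67) - 9578*1/29003 = 36586/(1/67) - 9578/29003 = 36586*67 - 9578/29003 = 2451262 - 9578/29003 = 71093942208/29003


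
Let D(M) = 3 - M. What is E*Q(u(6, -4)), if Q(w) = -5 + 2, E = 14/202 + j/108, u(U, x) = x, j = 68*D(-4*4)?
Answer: -32812/909 ≈ -36.097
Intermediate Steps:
j = 1292 (j = 68*(3 - (-4)*4) = 68*(3 - 1*(-16)) = 68*(3 + 16) = 68*19 = 1292)
E = 32812/2727 (E = 14/202 + 1292/108 = 14*(1/202) + 1292*(1/108) = 7/101 + 323/27 = 32812/2727 ≈ 12.032)
Q(w) = -3
E*Q(u(6, -4)) = (32812/2727)*(-3) = -32812/909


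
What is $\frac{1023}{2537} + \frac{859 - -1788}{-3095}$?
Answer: $- \frac{3549254}{7852015} \approx -0.45202$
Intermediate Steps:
$\frac{1023}{2537} + \frac{859 - -1788}{-3095} = 1023 \cdot \frac{1}{2537} + \left(859 + 1788\right) \left(- \frac{1}{3095}\right) = \frac{1023}{2537} + 2647 \left(- \frac{1}{3095}\right) = \frac{1023}{2537} - \frac{2647}{3095} = - \frac{3549254}{7852015}$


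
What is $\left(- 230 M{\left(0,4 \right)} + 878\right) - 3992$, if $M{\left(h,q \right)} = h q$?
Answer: $-3114$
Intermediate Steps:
$\left(- 230 M{\left(0,4 \right)} + 878\right) - 3992 = \left(- 230 \cdot 0 \cdot 4 + 878\right) - 3992 = \left(\left(-230\right) 0 + 878\right) - 3992 = \left(0 + 878\right) - 3992 = 878 - 3992 = -3114$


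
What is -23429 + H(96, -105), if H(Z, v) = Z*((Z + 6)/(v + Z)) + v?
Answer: -24622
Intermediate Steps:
H(Z, v) = v + Z*(6 + Z)/(Z + v) (H(Z, v) = Z*((6 + Z)/(Z + v)) + v = Z*(6 + Z)/(Z + v) + v = v + Z*(6 + Z)/(Z + v))
-23429 + H(96, -105) = -23429 + (96² + (-105)² + 6*96 + 96*(-105))/(96 - 105) = -23429 + (9216 + 11025 + 576 - 10080)/(-9) = -23429 - ⅑*10737 = -23429 - 1193 = -24622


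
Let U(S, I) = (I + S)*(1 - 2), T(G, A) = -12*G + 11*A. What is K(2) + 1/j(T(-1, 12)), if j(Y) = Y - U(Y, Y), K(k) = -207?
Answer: -89423/432 ≈ -207.00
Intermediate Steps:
U(S, I) = -I - S (U(S, I) = (I + S)*(-1) = -I - S)
j(Y) = 3*Y (j(Y) = Y - (-Y - Y) = Y - (-2)*Y = Y + 2*Y = 3*Y)
K(2) + 1/j(T(-1, 12)) = -207 + 1/(3*(-12*(-1) + 11*12)) = -207 + 1/(3*(12 + 132)) = -207 + 1/(3*144) = -207 + 1/432 = -89423/432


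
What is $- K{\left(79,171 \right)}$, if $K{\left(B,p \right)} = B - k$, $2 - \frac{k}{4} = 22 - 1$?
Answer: $-155$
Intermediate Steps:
$k = -76$ ($k = 8 - 4 \left(22 - 1\right) = 8 - 84 = -76$)
$K{\left(B,p \right)} = 76 + B$ ($K{\left(B,p \right)} = B - -76 = B + 76 = 76 + B$)
$- K{\left(79,171 \right)} = - (76 + 79) = \left(-1\right) 155 = -155$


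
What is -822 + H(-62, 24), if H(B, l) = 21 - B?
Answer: -739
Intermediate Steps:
-822 + H(-62, 24) = -822 + (21 - 1*(-62)) = -822 + (21 + 62) = -822 + 83 = -739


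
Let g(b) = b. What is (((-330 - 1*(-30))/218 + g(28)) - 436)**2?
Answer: 1991122884/11881 ≈ 1.6759e+5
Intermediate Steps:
(((-330 - 1*(-30))/218 + g(28)) - 436)**2 = (((-330 - 1*(-30))/218 + 28) - 436)**2 = (((-330 + 30)*(1/218) + 28) - 436)**2 = ((-300*1/218 + 28) - 436)**2 = ((-150/109 + 28) - 436)**2 = (2902/109 - 436)**2 = (-44622/109)**2 = 1991122884/11881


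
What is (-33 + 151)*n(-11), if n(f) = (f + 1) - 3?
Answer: -1534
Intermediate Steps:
n(f) = -2 + f (n(f) = (1 + f) - 3 = -2 + f)
(-33 + 151)*n(-11) = (-33 + 151)*(-2 - 11) = 118*(-13) = -1534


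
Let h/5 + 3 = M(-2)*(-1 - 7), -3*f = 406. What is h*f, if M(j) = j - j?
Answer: 2030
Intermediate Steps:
f = -406/3 (f = -⅓*406 = -406/3 ≈ -135.33)
M(j) = 0
h = -15 (h = -15 + 5*(0*(-1 - 7)) = -15 + 5*(0*(-8)) = -15 + 5*0 = -15 + 0 = -15)
h*f = -15*(-406/3) = 2030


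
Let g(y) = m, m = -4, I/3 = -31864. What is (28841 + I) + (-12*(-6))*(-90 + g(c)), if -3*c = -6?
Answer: -73519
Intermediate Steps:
I = -95592 (I = 3*(-31864) = -95592)
c = 2 (c = -1/3*(-6) = 2)
g(y) = -4
(28841 + I) + (-12*(-6))*(-90 + g(c)) = (28841 - 95592) + (-12*(-6))*(-90 - 4) = -66751 + 72*(-94) = -66751 - 6768 = -73519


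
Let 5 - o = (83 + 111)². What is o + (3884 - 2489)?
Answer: -36236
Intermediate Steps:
o = -37631 (o = 5 - (83 + 111)² = 5 - 1*194² = 5 - 1*37636 = 5 - 37636 = -37631)
o + (3884 - 2489) = -37631 + (3884 - 2489) = -37631 + 1395 = -36236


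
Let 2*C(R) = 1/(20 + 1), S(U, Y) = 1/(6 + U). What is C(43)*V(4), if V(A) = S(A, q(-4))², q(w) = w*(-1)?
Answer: 1/4200 ≈ 0.00023810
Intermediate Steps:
q(w) = -w
C(R) = 1/42 (C(R) = 1/(2*(20 + 1)) = (½)/21 = (½)*(1/21) = 1/42)
V(A) = (6 + A)⁻² (V(A) = (1/(6 + A))² = (6 + A)⁻²)
C(43)*V(4) = 1/(42*(6 + 4)²) = (1/42)/10² = (1/42)*(1/100) = 1/4200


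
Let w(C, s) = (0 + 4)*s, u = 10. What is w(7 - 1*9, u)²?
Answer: 1600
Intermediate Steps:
w(C, s) = 4*s
w(7 - 1*9, u)² = (4*10)² = 40² = 1600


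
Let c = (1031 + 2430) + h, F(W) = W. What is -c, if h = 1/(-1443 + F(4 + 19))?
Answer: -4914619/1420 ≈ -3461.0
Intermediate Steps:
h = -1/1420 (h = 1/(-1443 + (4 + 19)) = 1/(-1443 + 23) = 1/(-1420) = -1/1420 ≈ -0.00070423)
c = 4914619/1420 (c = (1031 + 2430) - 1/1420 = 3461 - 1/1420 = 4914619/1420 ≈ 3461.0)
-c = -1*4914619/1420 = -4914619/1420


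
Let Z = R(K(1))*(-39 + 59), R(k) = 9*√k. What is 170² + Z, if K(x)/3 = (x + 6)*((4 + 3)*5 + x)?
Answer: 28900 + 1080*√21 ≈ 33849.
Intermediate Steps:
K(x) = 3*(6 + x)*(35 + x) (K(x) = 3*((x + 6)*((4 + 3)*5 + x)) = 3*((6 + x)*(7*5 + x)) = 3*((6 + x)*(35 + x)) = 3*(6 + x)*(35 + x))
Z = 1080*√21 (Z = (9*√(630 + 3*1² + 123*1))*(-39 + 59) = (9*√(630 + 3*1 + 123))*20 = (9*√(630 + 3 + 123))*20 = (9*√756)*20 = (9*(6*√21))*20 = (54*√21)*20 = 1080*√21 ≈ 4949.2)
170² + Z = 170² + 1080*√21 = 28900 + 1080*√21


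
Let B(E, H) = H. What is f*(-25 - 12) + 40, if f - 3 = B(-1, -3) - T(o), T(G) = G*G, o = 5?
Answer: 965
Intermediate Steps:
T(G) = G²
f = -25 (f = 3 + (-3 - 1*5²) = 3 + (-3 - 1*25) = 3 + (-3 - 25) = 3 - 28 = -25)
f*(-25 - 12) + 40 = -25*(-25 - 12) + 40 = -25*(-37) + 40 = 925 + 40 = 965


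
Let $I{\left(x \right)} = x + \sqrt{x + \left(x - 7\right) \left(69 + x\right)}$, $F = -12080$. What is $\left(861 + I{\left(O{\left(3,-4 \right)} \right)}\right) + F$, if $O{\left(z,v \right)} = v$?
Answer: $-11223 + i \sqrt{719} \approx -11223.0 + 26.814 i$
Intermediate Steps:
$I{\left(x \right)} = x + \sqrt{x + \left(-7 + x\right) \left(69 + x\right)}$
$\left(861 + I{\left(O{\left(3,-4 \right)} \right)}\right) + F = \left(861 - \left(4 - \sqrt{-483 + \left(-4\right)^{2} + 63 \left(-4\right)}\right)\right) - 12080 = \left(861 - \left(4 - \sqrt{-483 + 16 - 252}\right)\right) - 12080 = \left(861 - \left(4 - \sqrt{-719}\right)\right) - 12080 = \left(861 - \left(4 - i \sqrt{719}\right)\right) - 12080 = \left(857 + i \sqrt{719}\right) - 12080 = -11223 + i \sqrt{719}$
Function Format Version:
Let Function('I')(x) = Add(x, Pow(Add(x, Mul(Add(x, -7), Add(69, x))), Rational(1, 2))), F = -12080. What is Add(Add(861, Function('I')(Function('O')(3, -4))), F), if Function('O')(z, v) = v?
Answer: Add(-11223, Mul(I, Pow(719, Rational(1, 2)))) ≈ Add(-11223., Mul(26.814, I))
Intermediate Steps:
Function('I')(x) = Add(x, Pow(Add(x, Mul(Add(-7, x), Add(69, x))), Rational(1, 2)))
Add(Add(861, Function('I')(Function('O')(3, -4))), F) = Add(Add(861, Add(-4, Pow(Add(-483, Pow(-4, 2), Mul(63, -4)), Rational(1, 2)))), -12080) = Add(Add(861, Add(-4, Pow(Add(-483, 16, -252), Rational(1, 2)))), -12080) = Add(Add(861, Add(-4, Pow(-719, Rational(1, 2)))), -12080) = Add(Add(861, Add(-4, Mul(I, Pow(719, Rational(1, 2))))), -12080) = Add(Add(857, Mul(I, Pow(719, Rational(1, 2)))), -12080) = Add(-11223, Mul(I, Pow(719, Rational(1, 2))))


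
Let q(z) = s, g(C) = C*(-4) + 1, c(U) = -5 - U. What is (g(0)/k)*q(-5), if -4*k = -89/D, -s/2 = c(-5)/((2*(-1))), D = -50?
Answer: 0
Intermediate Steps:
s = 0 (s = -2*(-5 - 1*(-5))/(2*(-1)) = -2*(-5 + 5)/(-2) = -0*(-1)/2 = -2*0 = 0)
g(C) = 1 - 4*C (g(C) = -4*C + 1 = 1 - 4*C)
q(z) = 0
k = -89/200 (k = -(-89)/(4*(-50)) = -(-89)*(-1)/(4*50) = -¼*89/50 = -89/200 ≈ -0.44500)
(g(0)/k)*q(-5) = ((1 - 4*0)/(-89/200))*0 = ((1 + 0)*(-200/89))*0 = (1*(-200/89))*0 = -200/89*0 = 0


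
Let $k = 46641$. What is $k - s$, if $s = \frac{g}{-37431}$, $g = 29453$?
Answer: $\frac{1745848724}{37431} \approx 46642.0$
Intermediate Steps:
$s = - \frac{29453}{37431}$ ($s = \frac{29453}{-37431} = 29453 \left(- \frac{1}{37431}\right) = - \frac{29453}{37431} \approx -0.78686$)
$k - s = 46641 - - \frac{29453}{37431} = 46641 + \frac{29453}{37431} = \frac{1745848724}{37431}$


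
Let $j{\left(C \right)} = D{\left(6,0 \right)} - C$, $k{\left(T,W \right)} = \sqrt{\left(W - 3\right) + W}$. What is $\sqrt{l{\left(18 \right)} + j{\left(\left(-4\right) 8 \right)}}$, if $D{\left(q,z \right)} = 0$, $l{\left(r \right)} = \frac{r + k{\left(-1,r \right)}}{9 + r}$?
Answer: $\frac{\sqrt{2646 + 3 \sqrt{33}}}{9} \approx 5.7341$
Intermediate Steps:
$k{\left(T,W \right)} = \sqrt{-3 + 2 W}$ ($k{\left(T,W \right)} = \sqrt{\left(-3 + W\right) + W} = \sqrt{-3 + 2 W}$)
$l{\left(r \right)} = \frac{r + \sqrt{-3 + 2 r}}{9 + r}$
$j{\left(C \right)} = - C$ ($j{\left(C \right)} = 0 - C = - C$)
$\sqrt{l{\left(18 \right)} + j{\left(\left(-4\right) 8 \right)}} = \sqrt{\frac{18 + \sqrt{-3 + 2 \cdot 18}}{9 + 18} - \left(-4\right) 8} = \sqrt{\frac{18 + \sqrt{-3 + 36}}{27} - -32} = \sqrt{\frac{18 + \sqrt{33}}{27} + 32} = \sqrt{\left(\frac{2}{3} + \frac{\sqrt{33}}{27}\right) + 32} = \sqrt{\frac{98}{3} + \frac{\sqrt{33}}{27}}$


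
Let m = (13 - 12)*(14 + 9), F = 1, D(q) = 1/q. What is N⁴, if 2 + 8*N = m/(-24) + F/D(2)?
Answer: 279841/1358954496 ≈ 0.00020592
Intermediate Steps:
m = 23 (m = 1*23 = 23)
N = -23/192 (N = -¼ + (23/(-24) + 1/1/2)/8 = -¼ + (23*(-1/24) + 1/(½))/8 = -¼ + (-23/24 + 1*2)/8 = -¼ + (-23/24 + 2)/8 = -¼ + (⅛)*(25/24) = -¼ + 25/192 = -23/192 ≈ -0.11979)
N⁴ = (-23/192)⁴ = 279841/1358954496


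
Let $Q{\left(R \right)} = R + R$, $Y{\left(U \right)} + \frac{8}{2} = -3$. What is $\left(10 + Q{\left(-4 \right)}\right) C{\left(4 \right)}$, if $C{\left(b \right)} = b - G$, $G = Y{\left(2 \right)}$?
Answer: $22$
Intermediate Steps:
$Y{\left(U \right)} = -7$ ($Y{\left(U \right)} = -4 - 3 = -7$)
$G = -7$
$C{\left(b \right)} = 7 + b$ ($C{\left(b \right)} = b - -7 = b + 7 = 7 + b$)
$Q{\left(R \right)} = 2 R$
$\left(10 + Q{\left(-4 \right)}\right) C{\left(4 \right)} = \left(10 + 2 \left(-4\right)\right) \left(7 + 4\right) = \left(10 - 8\right) 11 = 2 \cdot 11 = 22$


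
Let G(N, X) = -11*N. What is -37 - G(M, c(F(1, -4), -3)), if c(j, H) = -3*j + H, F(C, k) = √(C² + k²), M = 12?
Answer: 95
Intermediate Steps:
c(j, H) = H - 3*j
-37 - G(M, c(F(1, -4), -3)) = -37 - (-11)*12 = -37 - 1*(-132) = -37 + 132 = 95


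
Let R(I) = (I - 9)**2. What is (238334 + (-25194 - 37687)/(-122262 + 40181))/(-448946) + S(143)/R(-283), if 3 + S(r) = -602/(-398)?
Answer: -10373208536486483/19539144571855423 ≈ -0.53089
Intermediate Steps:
S(r) = -296/199 (S(r) = -3 - 602/(-398) = -3 - 602*(-1/398) = -3 + 301/199 = -296/199)
R(I) = (-9 + I)**2
(238334 + (-25194 - 37687)/(-122262 + 40181))/(-448946) + S(143)/R(-283) = (238334 + (-25194 - 37687)/(-122262 + 40181))/(-448946) - 296/(199*(-9 - 283)**2) = (238334 - 62881/(-82081))*(-1/448946) - 296/(199*((-292)**2)) = (238334 - 62881*(-1/82081))*(-1/448946) - 296/199/85264 = (238334 + 62881/82081)*(-1/448946) - 296/199*1/85264 = (19562755935/82081)*(-1/448946) - 37/2120942 = -19562755935/36849936626 - 37/2120942 = -10373208536486483/19539144571855423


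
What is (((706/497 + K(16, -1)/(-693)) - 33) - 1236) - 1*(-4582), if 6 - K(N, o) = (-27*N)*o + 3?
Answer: 4942724/1491 ≈ 3315.0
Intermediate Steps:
K(N, o) = 3 + 27*N*o (K(N, o) = 6 - ((-27*N)*o + 3) = 6 - (-27*N*o + 3) = 6 - (3 - 27*N*o) = 6 + (-3 + 27*N*o) = 3 + 27*N*o)
(((706/497 + K(16, -1)/(-693)) - 33) - 1236) - 1*(-4582) = (((706/497 + (3 + 27*16*(-1))/(-693)) - 33) - 1236) - 1*(-4582) = (((706*(1/497) + (3 - 432)*(-1/693)) - 33) - 1236) + 4582 = (((706/497 - 429*(-1/693)) - 33) - 1236) + 4582 = (((706/497 + 13/21) - 33) - 1236) + 4582 = ((3041/1491 - 33) - 1236) + 4582 = (-46162/1491 - 1236) + 4582 = -1889038/1491 + 4582 = 4942724/1491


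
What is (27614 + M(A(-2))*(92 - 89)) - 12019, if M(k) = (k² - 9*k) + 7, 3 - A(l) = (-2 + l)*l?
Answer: 15826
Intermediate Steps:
A(l) = 3 - l*(-2 + l) (A(l) = 3 - (-2 + l)*l = 3 - l*(-2 + l))
M(k) = 7 + k² - 9*k
(27614 + M(A(-2))*(92 - 89)) - 12019 = (27614 + (7 + (3 - 1*(-2)² + 2*(-2))² - 9*(3 - 1*(-2)² + 2*(-2)))*(92 - 89)) - 12019 = (27614 + (7 + (3 - 1*4 - 4)² - 9*(3 - 1*4 - 4))*3) - 12019 = (27614 + (7 + (3 - 4 - 4)² - 9*(3 - 4 - 4))*3) - 12019 = (27614 + (7 + (-5)² - 9*(-5))*3) - 12019 = (27614 + (7 + 25 + 45)*3) - 12019 = (27614 + 77*3) - 12019 = (27614 + 231) - 12019 = 27845 - 12019 = 15826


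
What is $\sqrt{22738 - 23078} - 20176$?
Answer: $-20176 + 2 i \sqrt{85} \approx -20176.0 + 18.439 i$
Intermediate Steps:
$\sqrt{22738 - 23078} - 20176 = \sqrt{-340} - 20176 = 2 i \sqrt{85} - 20176 = -20176 + 2 i \sqrt{85}$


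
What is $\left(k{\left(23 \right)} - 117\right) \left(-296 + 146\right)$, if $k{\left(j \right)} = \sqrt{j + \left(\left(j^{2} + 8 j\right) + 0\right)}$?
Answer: $17550 - 600 \sqrt{46} \approx 13481.0$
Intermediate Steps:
$k{\left(j \right)} = \sqrt{j^{2} + 9 j}$ ($k{\left(j \right)} = \sqrt{j + \left(j^{2} + 8 j\right)} = \sqrt{j^{2} + 9 j}$)
$\left(k{\left(23 \right)} - 117\right) \left(-296 + 146\right) = \left(\sqrt{23 \left(9 + 23\right)} - 117\right) \left(-296 + 146\right) = \left(\sqrt{23 \cdot 32} - 117\right) \left(-150\right) = \left(\sqrt{736} - 117\right) \left(-150\right) = \left(4 \sqrt{46} - 117\right) \left(-150\right) = \left(-117 + 4 \sqrt{46}\right) \left(-150\right) = 17550 - 600 \sqrt{46}$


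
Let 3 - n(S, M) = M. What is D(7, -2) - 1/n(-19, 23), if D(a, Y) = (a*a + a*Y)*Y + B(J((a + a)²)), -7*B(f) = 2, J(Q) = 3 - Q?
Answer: -9833/140 ≈ -70.236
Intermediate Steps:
n(S, M) = 3 - M
B(f) = -2/7 (B(f) = -⅐*2 = -2/7)
D(a, Y) = -2/7 + Y*(a² + Y*a) (D(a, Y) = (a*a + a*Y)*Y - 2/7 = (a² + Y*a)*Y - 2/7 = Y*(a² + Y*a) - 2/7 = -2/7 + Y*(a² + Y*a))
D(7, -2) - 1/n(-19, 23) = (-2/7 - 2*7² + 7*(-2)²) - 1/(3 - 1*23) = (-2/7 - 2*49 + 7*4) - 1/(3 - 23) = (-2/7 - 98 + 28) - 1/(-20) = -492/7 - 1*(-1/20) = -492/7 + 1/20 = -9833/140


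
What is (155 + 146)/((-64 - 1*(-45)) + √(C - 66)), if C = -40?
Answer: -5719/467 - 301*I*√106/467 ≈ -12.246 - 6.6359*I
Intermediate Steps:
(155 + 146)/((-64 - 1*(-45)) + √(C - 66)) = (155 + 146)/((-64 - 1*(-45)) + √(-40 - 66)) = 301/((-64 + 45) + √(-106)) = 301/(-19 + I*√106)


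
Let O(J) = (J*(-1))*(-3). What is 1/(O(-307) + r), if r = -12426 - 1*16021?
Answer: -1/29368 ≈ -3.4051e-5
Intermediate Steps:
O(J) = 3*J (O(J) = -J*(-3) = 3*J)
r = -28447 (r = -12426 - 16021 = -28447)
1/(O(-307) + r) = 1/(3*(-307) - 28447) = 1/(-921 - 28447) = 1/(-29368) = -1/29368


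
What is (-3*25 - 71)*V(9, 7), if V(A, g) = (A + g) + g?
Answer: -3358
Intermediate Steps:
V(A, g) = A + 2*g
(-3*25 - 71)*V(9, 7) = (-3*25 - 71)*(9 + 2*7) = (-75 - 71)*(9 + 14) = -146*23 = -3358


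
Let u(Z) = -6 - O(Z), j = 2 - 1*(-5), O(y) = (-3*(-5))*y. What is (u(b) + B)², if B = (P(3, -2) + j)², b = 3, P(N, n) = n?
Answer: 676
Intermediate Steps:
O(y) = 15*y
j = 7 (j = 2 + 5 = 7)
u(Z) = -6 - 15*Z
B = 25 (B = (-2 + 7)² = 5² = 25)
(u(b) + B)² = ((-6 - 15*3) + 25)² = ((-6 - 45) + 25)² = (-51 + 25)² = (-26)² = 676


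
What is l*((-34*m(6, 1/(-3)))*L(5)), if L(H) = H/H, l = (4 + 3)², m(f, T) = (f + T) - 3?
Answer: -13328/3 ≈ -4442.7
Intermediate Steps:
m(f, T) = -3 + T + f (m(f, T) = (T + f) - 3 = -3 + T + f)
l = 49 (l = 7² = 49)
L(H) = 1
l*((-34*m(6, 1/(-3)))*L(5)) = 49*(-34*(-3 + 1/(-3) + 6)*1) = 49*(-34*(-3 - ⅓ + 6)*1) = 49*(-34*8/3*1) = 49*(-272/3*1) = 49*(-272/3) = -13328/3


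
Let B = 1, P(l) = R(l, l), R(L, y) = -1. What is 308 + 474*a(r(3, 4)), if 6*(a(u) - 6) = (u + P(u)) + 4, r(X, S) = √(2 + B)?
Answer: 3389 + 79*√3 ≈ 3525.8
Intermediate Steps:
P(l) = -1
r(X, S) = √3 (r(X, S) = √(2 + 1) = √3)
a(u) = 13/2 + u/6 (a(u) = 6 + ((u - 1) + 4)/6 = 6 + ((-1 + u) + 4)/6 = 6 + (3 + u)/6 = 6 + (½ + u/6) = 13/2 + u/6)
308 + 474*a(r(3, 4)) = 308 + 474*(13/2 + √3/6) = 308 + (3081 + 79*√3) = 3389 + 79*√3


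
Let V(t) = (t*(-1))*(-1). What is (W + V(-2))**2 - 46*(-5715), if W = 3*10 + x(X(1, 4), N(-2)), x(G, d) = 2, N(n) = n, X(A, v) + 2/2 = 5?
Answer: 263790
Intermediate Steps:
X(A, v) = 4 (X(A, v) = -1 + 5 = 4)
V(t) = t (V(t) = -t*(-1) = t)
W = 32 (W = 3*10 + 2 = 30 + 2 = 32)
(W + V(-2))**2 - 46*(-5715) = (32 - 2)**2 - 46*(-5715) = 30**2 - 1*(-262890) = 900 + 262890 = 263790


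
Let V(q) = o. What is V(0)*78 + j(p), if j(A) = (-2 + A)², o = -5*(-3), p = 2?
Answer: 1170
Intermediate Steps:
o = 15
V(q) = 15
V(0)*78 + j(p) = 15*78 + (-2 + 2)² = 1170 + 0² = 1170 + 0 = 1170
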